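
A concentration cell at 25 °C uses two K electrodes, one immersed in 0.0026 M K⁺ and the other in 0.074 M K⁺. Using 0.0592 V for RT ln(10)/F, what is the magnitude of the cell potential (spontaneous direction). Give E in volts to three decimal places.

For a concentration cell E°cell = 0. The 0.074 M side is the cathode (reduction is favoured where [K⁺] is higher).
With n = 1, E = −(0.0592/1) log([K⁺]ₐₙ/[K⁺]꜀ₐₜ) = −(0.0592/1) log(0.0026/0.074) = −(0.0592/1)(-1.454) = +0.086 V.

+0.086 V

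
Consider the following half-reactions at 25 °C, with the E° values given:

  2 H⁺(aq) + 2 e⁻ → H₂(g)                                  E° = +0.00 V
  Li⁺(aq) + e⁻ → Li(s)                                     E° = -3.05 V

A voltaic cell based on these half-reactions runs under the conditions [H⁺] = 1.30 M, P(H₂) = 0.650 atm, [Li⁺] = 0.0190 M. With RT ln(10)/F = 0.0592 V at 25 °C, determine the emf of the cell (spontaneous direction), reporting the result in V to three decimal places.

H⁺/H₂ is the cathode (higher E°), Li⁺/Li the anode: E°cell = +0.00 − (-3.05) = +3.05 V, n = 2.
Overall: 2 H⁺(aq) + 2 Li(s) → H₂(g) + 2 Li⁺(aq)
Q = P(H₂)·[Li⁺]^2 / ([H⁺]^2); log Q = -3.857.
E = E° − (0.0592/n) log Q = +3.05 − (0.0592/2)(-3.857) = +3.164 V.

+3.164 V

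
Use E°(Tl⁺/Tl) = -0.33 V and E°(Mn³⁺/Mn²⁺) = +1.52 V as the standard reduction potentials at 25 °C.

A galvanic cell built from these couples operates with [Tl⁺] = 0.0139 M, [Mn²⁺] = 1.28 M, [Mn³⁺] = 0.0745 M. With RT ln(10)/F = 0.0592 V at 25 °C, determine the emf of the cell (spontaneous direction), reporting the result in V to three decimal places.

Mn³⁺/Mn²⁺ is the cathode (higher E°), Tl⁺/Tl the anode: E°cell = +1.52 − (-0.33) = +1.85 V, n = 1.
Overall: Mn³⁺(aq) + Tl(s) → Mn²⁺(aq) + Tl⁺(aq)
Q = [Mn²⁺]·[Tl⁺] / ([Mn³⁺]); log Q = -0.622.
E = E° − (0.0592/n) log Q = +1.85 − (0.0592/1)(-0.622) = +1.887 V.

+1.887 V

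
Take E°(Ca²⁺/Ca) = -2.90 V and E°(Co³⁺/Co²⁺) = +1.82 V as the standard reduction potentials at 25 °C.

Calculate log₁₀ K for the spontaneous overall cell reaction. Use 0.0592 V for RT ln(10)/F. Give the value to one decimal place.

159.5

Cathode: Co³⁺/Co²⁺; anode: Ca²⁺/Ca. E°cell = +4.72 V, n = 2.
log K = nE°cell / 0.0592 = (2)(+4.72) / 0.0592 = 159.5.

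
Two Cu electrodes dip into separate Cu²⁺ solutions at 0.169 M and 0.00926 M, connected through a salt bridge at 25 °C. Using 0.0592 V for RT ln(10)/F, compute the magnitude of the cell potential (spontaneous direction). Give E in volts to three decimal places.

For a concentration cell E°cell = 0. The 0.169 M side is the cathode (reduction is favoured where [Cu²⁺] is higher).
With n = 2, E = −(0.0592/2) log([Cu²⁺]ₐₙ/[Cu²⁺]꜀ₐₜ) = −(0.0592/2) log(0.00926/0.169) = −(0.0592/2)(-1.261) = +0.037 V.

+0.037 V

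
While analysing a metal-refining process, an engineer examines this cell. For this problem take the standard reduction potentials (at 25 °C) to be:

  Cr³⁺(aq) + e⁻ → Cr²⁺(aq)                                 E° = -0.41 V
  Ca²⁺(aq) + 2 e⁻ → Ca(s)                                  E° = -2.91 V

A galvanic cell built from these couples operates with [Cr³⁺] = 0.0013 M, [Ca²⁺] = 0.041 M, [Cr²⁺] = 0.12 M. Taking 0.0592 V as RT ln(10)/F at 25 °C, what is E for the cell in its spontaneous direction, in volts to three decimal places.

Cr³⁺/Cr²⁺ is the cathode (higher E°), Ca²⁺/Ca the anode: E°cell = -0.41 − (-2.91) = +2.50 V, n = 2.
Overall: 2 Cr³⁺(aq) + Ca(s) → 2 Cr²⁺(aq) + Ca²⁺(aq)
Q = [Cr²⁺]^2·[Ca²⁺] / ([Cr³⁺]^2); log Q = 2.543.
E = E° − (0.0592/n) log Q = +2.50 − (0.0592/2)(2.543) = +2.425 V.

+2.425 V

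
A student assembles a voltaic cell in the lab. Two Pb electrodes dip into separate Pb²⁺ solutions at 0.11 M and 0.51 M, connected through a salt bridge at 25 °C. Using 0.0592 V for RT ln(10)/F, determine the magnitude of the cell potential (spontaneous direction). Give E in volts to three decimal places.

+0.020 V

For a concentration cell E°cell = 0. The 0.51 M side is the cathode (reduction is favoured where [Pb²⁺] is higher).
With n = 2, E = −(0.0592/2) log([Pb²⁺]ₐₙ/[Pb²⁺]꜀ₐₜ) = −(0.0592/2) log(0.11/0.51) = −(0.0592/2)(-0.666) = +0.020 V.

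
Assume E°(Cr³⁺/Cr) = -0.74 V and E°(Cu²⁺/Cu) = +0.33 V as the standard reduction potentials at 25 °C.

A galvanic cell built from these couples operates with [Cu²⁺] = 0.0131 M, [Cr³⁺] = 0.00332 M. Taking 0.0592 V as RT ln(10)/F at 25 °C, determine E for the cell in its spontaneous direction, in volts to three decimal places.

+1.063 V

Cu²⁺/Cu is the cathode (higher E°), Cr³⁺/Cr the anode: E°cell = +0.33 − (-0.74) = +1.07 V, n = 6.
Overall: 3 Cu²⁺(aq) + 2 Cr(s) → 3 Cu(s) + 2 Cr³⁺(aq)
Q = [Cr³⁺]^2 / ([Cu²⁺]^3); log Q = 0.690.
E = E° − (0.0592/n) log Q = +1.07 − (0.0592/6)(0.690) = +1.063 V.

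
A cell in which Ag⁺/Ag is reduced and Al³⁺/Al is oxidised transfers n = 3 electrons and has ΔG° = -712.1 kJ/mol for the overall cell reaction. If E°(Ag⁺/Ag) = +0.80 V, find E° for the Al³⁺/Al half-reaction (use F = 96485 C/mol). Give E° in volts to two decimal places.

-1.66 V

E°cell = −ΔG°/(nF) = −(-712.1×10³)/((3)(96485)) = +2.460 V.
Since Ag⁺/Ag is the cathode and Al³⁺/Al the anode, E°cell = E°(Ag⁺/Ag) − E°(Al³⁺/Al).
So E°(Al³⁺/Al) = E°(Ag⁺/Ag) − E°cell = (+0.80) − (+2.460) = -1.66 V.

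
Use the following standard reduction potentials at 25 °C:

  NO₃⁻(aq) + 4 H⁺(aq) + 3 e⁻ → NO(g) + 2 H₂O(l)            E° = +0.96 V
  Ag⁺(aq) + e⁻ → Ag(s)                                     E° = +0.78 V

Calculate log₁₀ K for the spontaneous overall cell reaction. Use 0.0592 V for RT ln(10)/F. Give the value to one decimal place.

9.1

Cathode: NO₃⁻/NO; anode: Ag⁺/Ag. E°cell = +0.18 V, n = 3.
log K = nE°cell / 0.0592 = (3)(+0.18) / 0.0592 = 9.1.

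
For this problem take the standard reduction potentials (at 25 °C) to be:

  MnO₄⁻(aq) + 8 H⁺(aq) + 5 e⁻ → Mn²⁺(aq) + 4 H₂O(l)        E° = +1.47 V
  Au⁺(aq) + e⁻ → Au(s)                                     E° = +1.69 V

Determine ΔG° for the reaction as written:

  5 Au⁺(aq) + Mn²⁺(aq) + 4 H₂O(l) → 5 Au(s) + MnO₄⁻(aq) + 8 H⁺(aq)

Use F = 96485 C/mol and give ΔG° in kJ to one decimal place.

As written, Au⁺/Au is reduced (cathode) and MnO₄⁻/Mn²⁺ is oxidised (anode), so E°cell = (+1.69) − (+1.47) = +0.22 V.
Balancing electrons gives n = 5.
ΔG° = −nFE° = −(5)(96485)(+0.22) = -106,134 J = -106.1 kJ.

-106.1 kJ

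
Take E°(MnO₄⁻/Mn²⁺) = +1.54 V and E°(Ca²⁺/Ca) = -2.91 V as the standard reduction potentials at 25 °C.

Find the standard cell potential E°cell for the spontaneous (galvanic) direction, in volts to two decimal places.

+4.45 V

The MnO₄⁻/Mn²⁺ couple has the higher reduction potential, so it is the cathode; Ca²⁺/Ca is oxidised at the anode.
E°cell = E°(cathode) − E°(anode) = (+1.54) − (-2.91) = +4.45 V.
Since E°cell > 0, the reaction is spontaneous under standard conditions.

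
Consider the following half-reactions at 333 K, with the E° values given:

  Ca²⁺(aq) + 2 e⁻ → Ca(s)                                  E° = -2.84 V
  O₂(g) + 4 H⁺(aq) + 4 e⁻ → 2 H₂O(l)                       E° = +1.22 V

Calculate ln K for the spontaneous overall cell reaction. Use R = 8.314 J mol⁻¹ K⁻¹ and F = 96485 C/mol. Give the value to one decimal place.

566.0

Cathode: O₂/H₂O; anode: Ca²⁺/Ca. E°cell = (+1.22) − (-2.84) = +4.06 V, with n = 4.
ΔG° = −nFE° = −RT ln K, so ln K = nFE°/(RT) = (4)(96485)(+4.06) / ((8.314)(333)) = 565.968.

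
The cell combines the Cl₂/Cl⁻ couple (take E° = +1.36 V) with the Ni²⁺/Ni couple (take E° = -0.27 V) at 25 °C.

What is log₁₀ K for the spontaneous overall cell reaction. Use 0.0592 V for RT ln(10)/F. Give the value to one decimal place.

Cathode: Cl₂/Cl⁻; anode: Ni²⁺/Ni. E°cell = +1.63 V, n = 2.
log K = nE°cell / 0.0592 = (2)(+1.63) / 0.0592 = 55.1.

55.1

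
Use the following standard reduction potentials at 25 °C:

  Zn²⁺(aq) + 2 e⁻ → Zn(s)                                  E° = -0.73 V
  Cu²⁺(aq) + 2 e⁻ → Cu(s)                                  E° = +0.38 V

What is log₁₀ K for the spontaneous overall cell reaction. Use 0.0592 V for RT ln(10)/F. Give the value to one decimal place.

37.5

Cathode: Cu²⁺/Cu; anode: Zn²⁺/Zn. E°cell = +1.11 V, n = 2.
log K = nE°cell / 0.0592 = (2)(+1.11) / 0.0592 = 37.5.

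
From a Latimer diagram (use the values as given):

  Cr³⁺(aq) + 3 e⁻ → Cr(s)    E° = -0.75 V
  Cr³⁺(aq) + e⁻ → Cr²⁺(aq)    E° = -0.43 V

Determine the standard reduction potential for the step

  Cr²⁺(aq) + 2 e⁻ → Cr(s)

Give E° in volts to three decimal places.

-0.910 V

Sequential free energies add, so n₃E°₃ = n₁E°₁ + n₂E°₂.
With n₃ = 3, and the known step contributing 1×(-0.43) V, the unknown satisfies 2·E° = 3×(-0.75) − 1×(-0.43) = -1.820.
E° = -1.820 / 2 = -0.910 V.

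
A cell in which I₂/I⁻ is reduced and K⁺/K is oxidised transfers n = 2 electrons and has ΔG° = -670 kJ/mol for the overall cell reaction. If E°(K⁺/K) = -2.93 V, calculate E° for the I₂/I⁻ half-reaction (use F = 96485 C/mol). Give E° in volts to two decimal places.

E°cell = −ΔG°/(nF) = −(-670×10³)/((2)(96485)) = +3.472 V.
Since I₂/I⁻ is the cathode and K⁺/K the anode, E°cell = E°(I₂/I⁻) − E°(K⁺/K).
So E°(I₂/I⁻) = E°cell + E°(K⁺/K) = +3.472 + (-2.93) = +0.54 V.

+0.54 V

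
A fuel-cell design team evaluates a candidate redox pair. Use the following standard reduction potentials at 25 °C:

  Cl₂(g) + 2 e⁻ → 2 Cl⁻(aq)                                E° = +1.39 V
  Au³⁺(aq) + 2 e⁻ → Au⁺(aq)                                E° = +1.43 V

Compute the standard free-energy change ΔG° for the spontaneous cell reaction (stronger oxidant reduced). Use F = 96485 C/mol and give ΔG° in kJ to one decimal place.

Au³⁺/Au⁺ (E° = +1.43 V) is the cathode; Cl₂/Cl⁻ (E° = +1.39 V) is the anode, so E°cell = +0.04 V.
Balancing electrons gives n = 2 (lcm of 2 and 2).
ΔG° = −nFE° = −(2)(96485)(+0.04) = -7,719 J = -7.7 kJ.

-7.7 kJ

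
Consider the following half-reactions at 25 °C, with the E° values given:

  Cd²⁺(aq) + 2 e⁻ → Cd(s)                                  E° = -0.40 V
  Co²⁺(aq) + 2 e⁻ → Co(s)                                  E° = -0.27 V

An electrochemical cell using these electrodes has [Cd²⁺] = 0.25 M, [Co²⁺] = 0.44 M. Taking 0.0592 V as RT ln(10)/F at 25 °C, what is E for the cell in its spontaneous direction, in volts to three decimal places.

+0.137 V

Co²⁺/Co is the cathode (higher E°), Cd²⁺/Cd the anode: E°cell = -0.27 − (-0.40) = +0.13 V, n = 2.
Overall: Co²⁺(aq) + Cd(s) → Co(s) + Cd²⁺(aq)
Q = [Cd²⁺] / ([Co²⁺]); log Q = -0.246.
E = E° − (0.0592/n) log Q = +0.13 − (0.0592/2)(-0.246) = +0.137 V.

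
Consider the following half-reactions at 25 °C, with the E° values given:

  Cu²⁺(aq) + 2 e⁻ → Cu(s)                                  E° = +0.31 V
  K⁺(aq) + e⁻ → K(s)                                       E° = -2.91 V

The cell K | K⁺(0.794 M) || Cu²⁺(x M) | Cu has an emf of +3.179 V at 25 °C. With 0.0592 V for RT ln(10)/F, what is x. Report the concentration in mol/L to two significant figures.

0.026 M

Cu²⁺/Cu is the cathode, K⁺/K the anode: E°cell = +3.22 V, n = 2.
Overall reaction: Cu²⁺(aq) + 2 K(s) → Cu(s) + 2 K⁺(aq); Q = [K⁺]^2/[Cu²⁺]^1.
From E = E° − (0.0592/n) log Q: log Q = (E° − E)·n/0.0592 = (+3.22 − (+3.179))·2/0.0592 = 1.3851.
So 1·log[Cu²⁺] = 2·log(0.794) − log Q = -0.2004 − (1.3851) = -1.5855; [Cu²⁺] = 10^(-1.5855) ≈ 0.026 M.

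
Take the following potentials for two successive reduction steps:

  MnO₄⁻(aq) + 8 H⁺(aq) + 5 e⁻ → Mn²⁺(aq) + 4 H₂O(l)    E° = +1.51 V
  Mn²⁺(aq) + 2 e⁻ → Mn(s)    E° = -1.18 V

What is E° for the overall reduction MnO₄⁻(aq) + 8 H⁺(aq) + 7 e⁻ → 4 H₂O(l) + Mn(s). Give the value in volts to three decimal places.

Since ΔG° = −nFE° is additive over sequential reductions, n₃E°₃ = n₁E°₁ + n₂E°₂.
E°₃ = (5×+1.51 + 2×-1.18) / 7 = (+5.190) / 7 = +0.741 V.

+0.741 V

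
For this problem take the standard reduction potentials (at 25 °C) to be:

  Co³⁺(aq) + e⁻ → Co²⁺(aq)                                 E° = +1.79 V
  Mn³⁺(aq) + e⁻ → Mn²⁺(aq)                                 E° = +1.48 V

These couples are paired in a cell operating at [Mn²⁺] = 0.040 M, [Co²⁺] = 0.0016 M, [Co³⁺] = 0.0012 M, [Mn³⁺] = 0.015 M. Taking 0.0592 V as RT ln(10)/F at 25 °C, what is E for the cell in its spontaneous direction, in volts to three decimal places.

Co³⁺/Co²⁺ is the cathode (higher E°), Mn³⁺/Mn²⁺ the anode: E°cell = +1.79 − (+1.48) = +0.31 V, n = 1.
Overall: Co³⁺(aq) + Mn²⁺(aq) → Co²⁺(aq) + Mn³⁺(aq)
Q = [Co²⁺]·[Mn³⁺] / ([Co³⁺]·[Mn²⁺]); log Q = -0.301.
E = E° − (0.0592/n) log Q = +0.31 − (0.0592/1)(-0.301) = +0.328 V.

+0.328 V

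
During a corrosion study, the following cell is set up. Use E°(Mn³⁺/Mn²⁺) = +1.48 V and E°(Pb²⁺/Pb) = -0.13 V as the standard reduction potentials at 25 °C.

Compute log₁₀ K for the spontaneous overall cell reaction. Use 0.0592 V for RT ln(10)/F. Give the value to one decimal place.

Cathode: Mn³⁺/Mn²⁺; anode: Pb²⁺/Pb. E°cell = +1.61 V, n = 2.
log K = nE°cell / 0.0592 = (2)(+1.61) / 0.0592 = 54.4.

54.4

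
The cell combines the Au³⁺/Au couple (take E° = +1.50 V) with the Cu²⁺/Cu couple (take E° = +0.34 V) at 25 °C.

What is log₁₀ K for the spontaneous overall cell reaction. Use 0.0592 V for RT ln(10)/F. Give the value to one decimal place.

Cathode: Au³⁺/Au; anode: Cu²⁺/Cu. E°cell = +1.16 V, n = 6.
log K = nE°cell / 0.0592 = (6)(+1.16) / 0.0592 = 117.6.

117.6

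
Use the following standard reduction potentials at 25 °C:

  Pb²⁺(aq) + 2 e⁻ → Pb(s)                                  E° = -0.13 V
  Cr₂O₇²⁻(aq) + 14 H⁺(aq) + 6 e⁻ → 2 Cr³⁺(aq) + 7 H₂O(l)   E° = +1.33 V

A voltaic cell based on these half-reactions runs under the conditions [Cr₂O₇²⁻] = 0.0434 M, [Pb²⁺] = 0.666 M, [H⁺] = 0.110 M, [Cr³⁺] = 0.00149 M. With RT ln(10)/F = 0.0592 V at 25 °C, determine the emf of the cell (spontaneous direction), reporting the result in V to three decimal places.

Cr₂O₇²⁻/Cr³⁺ is the cathode (higher E°), Pb²⁺/Pb the anode: E°cell = +1.33 − (-0.13) = +1.46 V, n = 6.
Overall: Cr₂O₇²⁻(aq) + 14 H⁺(aq) + 3 Pb(s) → 2 Cr³⁺(aq) + 7 H₂O(l) + 3 Pb²⁺(aq)
Q = [Cr³⁺]^2·[Pb²⁺]^3 / ([Cr₂O₇²⁻]·[H⁺]^14); log Q = 8.600.
E = E° − (0.0592/n) log Q = +1.46 − (0.0592/6)(8.600) = +1.375 V.

+1.375 V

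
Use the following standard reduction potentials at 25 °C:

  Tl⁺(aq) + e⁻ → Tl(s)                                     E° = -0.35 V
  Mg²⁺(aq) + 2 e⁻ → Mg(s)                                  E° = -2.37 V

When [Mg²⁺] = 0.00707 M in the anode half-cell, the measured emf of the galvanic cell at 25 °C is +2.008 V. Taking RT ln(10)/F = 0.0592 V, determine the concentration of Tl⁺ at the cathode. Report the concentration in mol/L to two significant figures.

Tl⁺/Tl is the cathode, Mg²⁺/Mg the anode: E°cell = +2.02 V, n = 2.
Overall reaction: 2 Tl⁺(aq) + Mg(s) → 2 Tl(s) + Mg²⁺(aq); Q = [Mg²⁺]^1/[Tl⁺]^2.
From E = E° − (0.0592/n) log Q: log Q = (E° − E)·n/0.0592 = (+2.02 − (+2.008))·2/0.0592 = 0.4054.
So 2·log[Tl⁺] = 1·log(0.00707) − log Q = -2.1506 − (0.4054) = -2.5560; log[Tl⁺] = -2.5560 / 2 = -1.2780; [Tl⁺] = 10^(-1.2780) ≈ 0.053 M.

0.053 M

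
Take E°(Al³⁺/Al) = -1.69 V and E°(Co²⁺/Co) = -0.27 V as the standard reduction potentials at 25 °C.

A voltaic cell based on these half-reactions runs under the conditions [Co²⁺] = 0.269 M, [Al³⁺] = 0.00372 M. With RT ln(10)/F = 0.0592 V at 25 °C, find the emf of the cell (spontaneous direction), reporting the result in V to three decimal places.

Co²⁺/Co is the cathode (higher E°), Al³⁺/Al the anode: E°cell = -0.27 − (-1.69) = +1.42 V, n = 6.
Overall: 3 Co²⁺(aq) + 2 Al(s) → 3 Co(s) + 2 Al³⁺(aq)
Q = [Al³⁺]^2 / ([Co²⁺]^3); log Q = -3.148.
E = E° − (0.0592/n) log Q = +1.42 − (0.0592/6)(-3.148) = +1.451 V.

+1.451 V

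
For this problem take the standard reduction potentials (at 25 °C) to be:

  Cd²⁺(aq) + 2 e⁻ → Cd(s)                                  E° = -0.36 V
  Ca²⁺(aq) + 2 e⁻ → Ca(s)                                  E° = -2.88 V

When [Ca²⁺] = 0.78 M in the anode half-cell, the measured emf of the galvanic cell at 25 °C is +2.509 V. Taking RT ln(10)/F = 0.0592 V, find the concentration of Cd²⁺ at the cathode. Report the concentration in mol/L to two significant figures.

Cd²⁺/Cd is the cathode, Ca²⁺/Ca the anode: E°cell = +2.52 V, n = 2.
Overall reaction: Cd²⁺(aq) + Ca(s) → Cd(s) + Ca²⁺(aq); Q = [Ca²⁺]^1/[Cd²⁺]^1.
From E = E° − (0.0592/n) log Q: log Q = (E° − E)·n/0.0592 = (+2.52 − (+2.509))·2/0.0592 = 0.3716.
So 1·log[Cd²⁺] = 1·log(0.78) − log Q = -0.1079 − (0.3716) = -0.4795; [Cd²⁺] = 10^(-0.4795) ≈ 0.33 M.

0.33 M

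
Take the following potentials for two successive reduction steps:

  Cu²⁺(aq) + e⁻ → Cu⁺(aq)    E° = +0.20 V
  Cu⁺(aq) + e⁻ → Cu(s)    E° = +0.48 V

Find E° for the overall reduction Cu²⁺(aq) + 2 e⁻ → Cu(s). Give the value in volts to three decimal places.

+0.340 V

Since ΔG° = −nFE° is additive over sequential reductions, n₃E°₃ = n₁E°₁ + n₂E°₂.
E°₃ = (1×+0.20 + 1×+0.48) / 2 = (+0.680) / 2 = +0.340 V.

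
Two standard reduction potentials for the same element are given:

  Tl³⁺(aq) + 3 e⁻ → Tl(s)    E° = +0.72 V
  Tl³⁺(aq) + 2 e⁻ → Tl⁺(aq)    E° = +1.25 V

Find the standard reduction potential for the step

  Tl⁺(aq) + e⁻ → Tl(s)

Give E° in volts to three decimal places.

Sequential free energies add, so n₃E°₃ = n₁E°₁ + n₂E°₂.
With n₃ = 3, and the known step contributing 2×(+1.25) V, the unknown satisfies 1·E° = 3×(+0.72) − 2×(+1.25) = -0.340.
E° = -0.340 / 1 = -0.340 V.

-0.340 V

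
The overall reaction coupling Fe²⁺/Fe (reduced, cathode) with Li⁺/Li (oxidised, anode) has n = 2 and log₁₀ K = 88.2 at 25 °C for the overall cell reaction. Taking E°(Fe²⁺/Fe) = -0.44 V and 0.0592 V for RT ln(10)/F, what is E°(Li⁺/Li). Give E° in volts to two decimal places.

-3.05 V

E°cell = (0.0592/n)·log K = (0.0592/2)(88.2) = +2.611 V.
Since Fe²⁺/Fe is the cathode and Li⁺/Li the anode, E°cell = E°(Fe²⁺/Fe) − E°(Li⁺/Li).
So E°(Li⁺/Li) = E°(Fe²⁺/Fe) − E°cell = (-0.44) − (+2.611) = -3.05 V.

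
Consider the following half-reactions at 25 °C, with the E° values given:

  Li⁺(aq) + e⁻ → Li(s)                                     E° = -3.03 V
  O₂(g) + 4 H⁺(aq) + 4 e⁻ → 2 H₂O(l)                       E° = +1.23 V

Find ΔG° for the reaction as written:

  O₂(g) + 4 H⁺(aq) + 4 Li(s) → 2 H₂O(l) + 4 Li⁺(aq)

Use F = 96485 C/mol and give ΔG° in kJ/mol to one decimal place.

As written, O₂/H₂O is reduced (cathode) and Li⁺/Li is oxidised (anode), so E°cell = (+1.23) − (-3.03) = +4.26 V.
Balancing electrons gives n = 4.
ΔG° = −nFE° = −(4)(96485)(+4.26) = -1,644,104 J = -1644.1 kJ/mol.

-1644.1 kJ/mol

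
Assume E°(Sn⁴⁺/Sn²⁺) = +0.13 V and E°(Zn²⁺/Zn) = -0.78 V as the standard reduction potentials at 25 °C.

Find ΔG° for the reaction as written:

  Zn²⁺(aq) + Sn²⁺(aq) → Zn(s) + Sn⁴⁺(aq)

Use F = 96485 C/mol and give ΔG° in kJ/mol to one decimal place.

As written, Zn²⁺/Zn is reduced (cathode) and Sn⁴⁺/Sn²⁺ is oxidised (anode), so E°cell = (-0.78) − (+0.13) = -0.91 V.
Balancing electrons gives n = 2.
ΔG° = −nFE° = −(2)(96485)(-0.91) = 175,603 J = +175.6 kJ/mol.

+175.6 kJ/mol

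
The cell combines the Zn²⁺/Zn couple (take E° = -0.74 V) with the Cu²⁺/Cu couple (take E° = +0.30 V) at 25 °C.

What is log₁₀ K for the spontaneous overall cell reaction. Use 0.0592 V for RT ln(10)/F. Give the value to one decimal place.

Cathode: Cu²⁺/Cu; anode: Zn²⁺/Zn. E°cell = +1.04 V, n = 2.
log K = nE°cell / 0.0592 = (2)(+1.04) / 0.0592 = 35.1.

35.1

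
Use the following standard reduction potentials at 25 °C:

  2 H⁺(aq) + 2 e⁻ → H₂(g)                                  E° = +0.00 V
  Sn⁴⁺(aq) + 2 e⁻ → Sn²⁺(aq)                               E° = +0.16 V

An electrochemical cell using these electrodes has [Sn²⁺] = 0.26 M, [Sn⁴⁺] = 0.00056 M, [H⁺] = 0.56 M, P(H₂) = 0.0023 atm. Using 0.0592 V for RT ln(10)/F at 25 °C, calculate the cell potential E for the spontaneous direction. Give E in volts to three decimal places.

+0.018 V

Sn⁴⁺/Sn²⁺ is the cathode (higher E°), H⁺/H₂ the anode: E°cell = +0.16 − (+0.00) = +0.16 V, n = 2.
Overall: Sn⁴⁺(aq) + H₂(g) → Sn²⁺(aq) + 2 H⁺(aq)
Q = [Sn²⁺]·[H⁺]^2 / ([Sn⁴⁺]·P(H₂)); log Q = 4.801.
E = E° − (0.0592/n) log Q = +0.16 − (0.0592/2)(4.801) = +0.018 V.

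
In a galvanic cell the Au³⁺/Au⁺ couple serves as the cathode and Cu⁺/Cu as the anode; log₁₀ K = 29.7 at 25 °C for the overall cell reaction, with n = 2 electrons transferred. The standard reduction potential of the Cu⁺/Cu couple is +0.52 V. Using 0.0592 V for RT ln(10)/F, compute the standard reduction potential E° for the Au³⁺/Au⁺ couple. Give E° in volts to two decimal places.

+1.40 V

E°cell = (0.0592/n)·log K = (0.0592/2)(29.7) = +0.879 V.
Since Au³⁺/Au⁺ is the cathode and Cu⁺/Cu the anode, E°cell = E°(Au³⁺/Au⁺) − E°(Cu⁺/Cu).
So E°(Au³⁺/Au⁺) = E°cell + E°(Cu⁺/Cu) = +0.879 + (+0.52) = +1.40 V.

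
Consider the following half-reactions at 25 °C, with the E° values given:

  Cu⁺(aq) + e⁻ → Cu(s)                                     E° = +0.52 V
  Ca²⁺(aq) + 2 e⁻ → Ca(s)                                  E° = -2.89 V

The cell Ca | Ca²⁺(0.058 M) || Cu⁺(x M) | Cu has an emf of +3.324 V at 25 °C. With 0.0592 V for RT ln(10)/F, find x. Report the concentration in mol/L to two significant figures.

Cu⁺/Cu is the cathode, Ca²⁺/Ca the anode: E°cell = +3.41 V, n = 2.
Overall reaction: 2 Cu⁺(aq) + Ca(s) → 2 Cu(s) + Ca²⁺(aq); Q = [Ca²⁺]^1/[Cu⁺]^2.
From E = E° − (0.0592/n) log Q: log Q = (E° − E)·n/0.0592 = (+3.41 − (+3.324))·2/0.0592 = 2.9054.
So 2·log[Cu⁺] = 1·log(0.058) − log Q = -1.2366 − (2.9054) = -4.1420; log[Cu⁺] = -4.1420 / 2 = -2.0710; [Cu⁺] = 10^(-2.0710) ≈ 0.0085 M.

0.0085 M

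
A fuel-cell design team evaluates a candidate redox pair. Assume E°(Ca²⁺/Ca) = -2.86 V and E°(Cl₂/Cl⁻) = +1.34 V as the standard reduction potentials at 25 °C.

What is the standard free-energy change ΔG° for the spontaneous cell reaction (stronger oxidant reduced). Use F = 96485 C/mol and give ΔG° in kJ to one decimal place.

Cl₂/Cl⁻ (E° = +1.34 V) is the cathode; Ca²⁺/Ca (E° = -2.86 V) is the anode, so E°cell = +4.20 V.
Balancing electrons gives n = 2 (lcm of 2 and 2).
ΔG° = −nFE° = −(2)(96485)(+4.20) = -810,474 J = -810.5 kJ.

-810.5 kJ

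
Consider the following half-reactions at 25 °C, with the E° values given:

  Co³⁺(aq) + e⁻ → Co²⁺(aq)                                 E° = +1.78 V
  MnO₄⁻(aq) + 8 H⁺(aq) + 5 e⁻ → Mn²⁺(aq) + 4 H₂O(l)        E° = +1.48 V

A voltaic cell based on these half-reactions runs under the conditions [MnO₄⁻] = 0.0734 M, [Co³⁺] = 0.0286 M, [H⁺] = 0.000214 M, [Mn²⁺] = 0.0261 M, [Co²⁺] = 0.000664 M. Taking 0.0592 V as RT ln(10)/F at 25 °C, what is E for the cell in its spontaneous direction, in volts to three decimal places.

+0.739 V

Co³⁺/Co²⁺ is the cathode (higher E°), MnO₄⁻/Mn²⁺ the anode: E°cell = +1.78 − (+1.48) = +0.30 V, n = 5.
Overall: 5 Co³⁺(aq) + Mn²⁺(aq) + 4 H₂O(l) → 5 Co²⁺(aq) + MnO₄⁻(aq) + 8 H⁺(aq)
Q = [Co²⁺]^5·[MnO₄⁻]·[H⁺]^8 / ([Co³⁺]^5·[Mn²⁺]); log Q = -37.079.
E = E° − (0.0592/n) log Q = +0.30 − (0.0592/5)(-37.079) = +0.739 V.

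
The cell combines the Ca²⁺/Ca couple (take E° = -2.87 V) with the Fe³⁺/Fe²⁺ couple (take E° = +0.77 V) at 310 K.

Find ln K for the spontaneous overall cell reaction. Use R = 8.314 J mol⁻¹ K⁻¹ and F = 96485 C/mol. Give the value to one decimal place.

272.5

Cathode: Fe³⁺/Fe²⁺; anode: Ca²⁺/Ca. E°cell = (+0.77) − (-2.87) = +3.64 V, with n = 2.
ΔG° = −nFE° = −RT ln K, so ln K = nFE°/(RT) = (2)(96485)(+3.64) / ((8.314)(310)) = 272.533.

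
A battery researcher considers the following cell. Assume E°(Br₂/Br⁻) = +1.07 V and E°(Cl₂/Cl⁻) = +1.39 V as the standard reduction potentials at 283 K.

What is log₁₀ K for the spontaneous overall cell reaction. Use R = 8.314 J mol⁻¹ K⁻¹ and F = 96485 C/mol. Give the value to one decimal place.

Cathode: Cl₂/Cl⁻; anode: Br₂/Br⁻. E°cell = (+1.39) − (+1.07) = +0.32 V, with n = 2.
ΔG° = −nFE° = −RT ln K, so ln K = nFE°/(RT) = (2)(96485)(+0.32) / ((8.314)(283)) = 26.245.
log₁₀ K = 26.245 / ln 10 = 11.4.

11.4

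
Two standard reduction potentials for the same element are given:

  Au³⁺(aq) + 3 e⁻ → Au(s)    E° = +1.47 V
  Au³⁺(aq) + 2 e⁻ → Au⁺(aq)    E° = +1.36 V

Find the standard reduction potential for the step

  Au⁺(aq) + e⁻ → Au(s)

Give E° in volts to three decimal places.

+1.690 V

Sequential free energies add, so n₃E°₃ = n₁E°₁ + n₂E°₂.
With n₃ = 3, and the known step contributing 2×(+1.36) V, the unknown satisfies 1·E° = 3×(+1.47) − 2×(+1.36) = +1.690.
E° = +1.690 / 1 = +1.690 V.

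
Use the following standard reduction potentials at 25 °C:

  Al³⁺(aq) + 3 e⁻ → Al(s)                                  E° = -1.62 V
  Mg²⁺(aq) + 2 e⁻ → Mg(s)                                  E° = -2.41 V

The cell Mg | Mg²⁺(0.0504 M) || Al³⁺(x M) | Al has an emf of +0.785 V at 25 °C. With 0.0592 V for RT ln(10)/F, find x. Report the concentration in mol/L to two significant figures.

Al³⁺/Al is the cathode, Mg²⁺/Mg the anode: E°cell = +0.79 V, n = 6.
Overall reaction: 2 Al³⁺(aq) + 3 Mg(s) → 2 Al(s) + 3 Mg²⁺(aq); Q = [Mg²⁺]^3/[Al³⁺]^2.
From E = E° − (0.0592/n) log Q: log Q = (E° − E)·n/0.0592 = (+0.79 − (+0.785))·6/0.0592 = 0.5068.
So 2·log[Al³⁺] = 3·log(0.0504) − log Q = -3.8927 − (0.5068) = -4.3995; log[Al³⁺] = -4.3995 / 2 = -2.1997; [Al³⁺] = 10^(-2.1997) ≈ 0.0063 M.

0.0063 M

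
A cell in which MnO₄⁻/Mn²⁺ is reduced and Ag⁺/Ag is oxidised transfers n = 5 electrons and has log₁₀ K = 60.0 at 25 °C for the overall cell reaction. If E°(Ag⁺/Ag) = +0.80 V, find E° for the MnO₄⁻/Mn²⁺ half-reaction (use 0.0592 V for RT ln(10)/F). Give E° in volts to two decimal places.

+1.51 V

E°cell = (0.0592/n)·log K = (0.0592/5)(60.0) = +0.710 V.
Since MnO₄⁻/Mn²⁺ is the cathode and Ag⁺/Ag the anode, E°cell = E°(MnO₄⁻/Mn²⁺) − E°(Ag⁺/Ag).
So E°(MnO₄⁻/Mn²⁺) = E°cell + E°(Ag⁺/Ag) = +0.710 + (+0.80) = +1.51 V.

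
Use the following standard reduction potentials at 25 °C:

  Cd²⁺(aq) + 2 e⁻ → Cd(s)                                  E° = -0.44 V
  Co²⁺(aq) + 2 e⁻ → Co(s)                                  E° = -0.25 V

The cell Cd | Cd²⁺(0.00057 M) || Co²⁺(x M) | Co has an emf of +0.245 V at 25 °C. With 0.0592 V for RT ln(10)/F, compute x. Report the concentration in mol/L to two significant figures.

Co²⁺/Co is the cathode, Cd²⁺/Cd the anode: E°cell = +0.19 V, n = 2.
Overall reaction: Co²⁺(aq) + Cd(s) → Co(s) + Cd²⁺(aq); Q = [Cd²⁺]^1/[Co²⁺]^1.
From E = E° − (0.0592/n) log Q: log Q = (E° − E)·n/0.0592 = (+0.19 − (+0.245))·2/0.0592 = -1.8581.
So 1·log[Co²⁺] = 1·log(0.00057) − log Q = -3.2441 − (-1.8581) = -1.3860; [Co²⁺] = 10^(-1.3860) ≈ 0.041 M.

0.041 M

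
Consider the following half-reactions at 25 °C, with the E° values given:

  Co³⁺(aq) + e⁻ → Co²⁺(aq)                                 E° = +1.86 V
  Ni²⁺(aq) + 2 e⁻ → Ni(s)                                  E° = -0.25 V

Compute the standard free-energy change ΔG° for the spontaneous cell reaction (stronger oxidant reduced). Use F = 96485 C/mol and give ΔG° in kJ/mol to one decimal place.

Co³⁺/Co²⁺ (E° = +1.86 V) is the cathode; Ni²⁺/Ni (E° = -0.25 V) is the anode, so E°cell = +2.11 V.
Balancing electrons gives n = 2 (lcm of 1 and 2).
ΔG° = −nFE° = −(2)(96485)(+2.11) = -407,167 J = -407.2 kJ/mol.

-407.2 kJ/mol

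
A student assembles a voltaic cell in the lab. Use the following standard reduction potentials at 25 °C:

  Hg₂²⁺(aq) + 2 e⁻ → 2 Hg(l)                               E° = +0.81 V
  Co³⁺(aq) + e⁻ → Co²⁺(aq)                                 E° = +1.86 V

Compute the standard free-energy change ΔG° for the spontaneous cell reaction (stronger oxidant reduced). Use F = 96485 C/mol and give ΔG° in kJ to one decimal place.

-202.6 kJ

Co³⁺/Co²⁺ (E° = +1.86 V) is the cathode; Hg₂²⁺/Hg (E° = +0.81 V) is the anode, so E°cell = +1.05 V.
Balancing electrons gives n = 2 (lcm of 1 and 2).
ΔG° = −nFE° = −(2)(96485)(+1.05) = -202,618 J = -202.6 kJ.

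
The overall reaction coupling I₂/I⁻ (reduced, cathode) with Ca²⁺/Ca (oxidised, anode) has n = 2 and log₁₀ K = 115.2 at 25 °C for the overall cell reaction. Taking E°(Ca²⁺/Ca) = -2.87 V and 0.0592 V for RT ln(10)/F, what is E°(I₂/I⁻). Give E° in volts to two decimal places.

+0.54 V

E°cell = (0.0592/n)·log K = (0.0592/2)(115.2) = +3.410 V.
Since I₂/I⁻ is the cathode and Ca²⁺/Ca the anode, E°cell = E°(I₂/I⁻) − E°(Ca²⁺/Ca).
So E°(I₂/I⁻) = E°cell + E°(Ca²⁺/Ca) = +3.410 + (-2.87) = +0.54 V.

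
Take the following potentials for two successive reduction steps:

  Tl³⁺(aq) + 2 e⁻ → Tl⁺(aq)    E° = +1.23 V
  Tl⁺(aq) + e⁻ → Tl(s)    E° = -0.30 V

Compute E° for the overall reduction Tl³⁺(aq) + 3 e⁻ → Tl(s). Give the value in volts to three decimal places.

Standard free energies of sequential steps add: ΔG°₃ = ΔG°₁ + ΔG°₂, so n₃E°₃ = n₁E°₁ + n₂E°₂.
E°₃ = (2×+1.23 + 1×-0.30) / 3 = (+2.160) / 3 = +0.720 V.

+0.720 V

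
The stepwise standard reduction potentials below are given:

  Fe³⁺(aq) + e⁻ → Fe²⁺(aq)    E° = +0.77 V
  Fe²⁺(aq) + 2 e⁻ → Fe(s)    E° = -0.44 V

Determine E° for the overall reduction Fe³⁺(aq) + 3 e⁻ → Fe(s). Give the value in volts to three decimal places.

Adding the free-energy changes (−nFE°) of the two steps gives −n₃FE°₃ = −n₁FE°₁ − n₂FE°₂.
E°₃ = (1×+0.77 + 2×-0.44) / 3 = (-0.110) / 3 = -0.037 V.

-0.037 V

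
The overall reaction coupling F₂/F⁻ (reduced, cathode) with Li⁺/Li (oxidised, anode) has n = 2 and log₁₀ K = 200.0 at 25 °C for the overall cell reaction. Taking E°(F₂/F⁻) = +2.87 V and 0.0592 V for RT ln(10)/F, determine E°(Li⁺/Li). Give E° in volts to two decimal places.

-3.05 V

E°cell = (0.0592/n)·log K = (0.0592/2)(200.0) = +5.920 V.
Since F₂/F⁻ is the cathode and Li⁺/Li the anode, E°cell = E°(F₂/F⁻) − E°(Li⁺/Li).
So E°(Li⁺/Li) = E°(F₂/F⁻) − E°cell = (+2.87) − (+5.920) = -3.05 V.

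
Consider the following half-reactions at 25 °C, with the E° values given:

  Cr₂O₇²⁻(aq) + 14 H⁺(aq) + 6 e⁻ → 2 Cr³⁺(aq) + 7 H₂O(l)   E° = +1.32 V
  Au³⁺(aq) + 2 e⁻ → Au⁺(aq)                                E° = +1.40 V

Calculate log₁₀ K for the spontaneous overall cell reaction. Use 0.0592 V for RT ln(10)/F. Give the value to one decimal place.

Cathode: Au³⁺/Au⁺; anode: Cr₂O₇²⁻/Cr³⁺. E°cell = +0.08 V, n = 6.
log K = nE°cell / 0.0592 = (6)(+0.08) / 0.0592 = 8.1.

8.1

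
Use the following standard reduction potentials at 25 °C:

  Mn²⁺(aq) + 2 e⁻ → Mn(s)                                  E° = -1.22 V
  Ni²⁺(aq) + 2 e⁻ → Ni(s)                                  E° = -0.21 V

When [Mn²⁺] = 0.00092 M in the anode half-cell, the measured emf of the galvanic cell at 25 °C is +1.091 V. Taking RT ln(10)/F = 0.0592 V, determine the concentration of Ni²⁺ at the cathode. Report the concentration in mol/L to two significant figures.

Ni²⁺/Ni is the cathode, Mn²⁺/Mn the anode: E°cell = +1.01 V, n = 2.
Overall reaction: Ni²⁺(aq) + Mn(s) → Ni(s) + Mn²⁺(aq); Q = [Mn²⁺]^1/[Ni²⁺]^1.
From E = E° − (0.0592/n) log Q: log Q = (E° − E)·n/0.0592 = (+1.01 − (+1.091))·2/0.0592 = -2.7365.
So 1·log[Ni²⁺] = 1·log(0.00092) − log Q = -3.0362 − (-2.7365) = -0.2997; [Ni²⁺] = 10^(-0.2997) ≈ 0.50 M.

0.50 M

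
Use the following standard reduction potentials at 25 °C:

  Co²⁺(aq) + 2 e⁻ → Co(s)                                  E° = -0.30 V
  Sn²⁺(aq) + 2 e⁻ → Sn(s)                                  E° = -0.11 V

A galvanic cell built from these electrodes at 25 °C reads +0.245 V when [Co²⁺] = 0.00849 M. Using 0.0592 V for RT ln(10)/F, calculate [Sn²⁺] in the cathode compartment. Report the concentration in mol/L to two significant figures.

0.61 M

Sn²⁺/Sn is the cathode, Co²⁺/Co the anode: E°cell = +0.19 V, n = 2.
Overall reaction: Sn²⁺(aq) + Co(s) → Sn(s) + Co²⁺(aq); Q = [Co²⁺]^1/[Sn²⁺]^1.
From E = E° − (0.0592/n) log Q: log Q = (E° − E)·n/0.0592 = (+0.19 − (+0.245))·2/0.0592 = -1.8581.
So 1·log[Sn²⁺] = 1·log(0.00849) − log Q = -2.0711 − (-1.8581) = -0.2130; [Sn²⁺] = 10^(-0.2130) ≈ 0.61 M.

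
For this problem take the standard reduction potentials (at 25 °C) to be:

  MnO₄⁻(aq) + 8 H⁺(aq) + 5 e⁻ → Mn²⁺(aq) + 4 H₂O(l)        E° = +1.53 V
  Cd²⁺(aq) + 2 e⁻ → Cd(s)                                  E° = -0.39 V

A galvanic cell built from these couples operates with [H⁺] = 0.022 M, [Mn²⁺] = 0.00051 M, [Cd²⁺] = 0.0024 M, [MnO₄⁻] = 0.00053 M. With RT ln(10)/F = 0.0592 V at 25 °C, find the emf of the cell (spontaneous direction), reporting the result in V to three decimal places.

MnO₄⁻/Mn²⁺ is the cathode (higher E°), Cd²⁺/Cd the anode: E°cell = +1.53 − (-0.39) = +1.92 V, n = 10.
Overall: 2 MnO₄⁻(aq) + 16 H⁺(aq) + 5 Cd(s) → 2 Mn²⁺(aq) + 8 H₂O(l) + 5 Cd²⁺(aq)
Q = [Mn²⁺]^2·[Cd²⁺]^5 / ([MnO₄⁻]^2·[H⁺]^16); log Q = 13.389.
E = E° − (0.0592/n) log Q = +1.92 − (0.0592/10)(13.389) = +1.841 V.

+1.841 V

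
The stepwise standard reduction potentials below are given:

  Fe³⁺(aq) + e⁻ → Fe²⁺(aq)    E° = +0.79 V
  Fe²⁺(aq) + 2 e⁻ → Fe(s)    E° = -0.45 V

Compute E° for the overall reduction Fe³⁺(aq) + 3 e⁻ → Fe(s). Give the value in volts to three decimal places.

Adding the free-energy changes (−nFE°) of the two steps gives −n₃FE°₃ = −n₁FE°₁ − n₂FE°₂.
E°₃ = (1×+0.79 + 2×-0.45) / 3 = (-0.110) / 3 = -0.037 V.
Simply averaging or adding the two E° values would be wrong; the electron-weighted sum is required.

-0.037 V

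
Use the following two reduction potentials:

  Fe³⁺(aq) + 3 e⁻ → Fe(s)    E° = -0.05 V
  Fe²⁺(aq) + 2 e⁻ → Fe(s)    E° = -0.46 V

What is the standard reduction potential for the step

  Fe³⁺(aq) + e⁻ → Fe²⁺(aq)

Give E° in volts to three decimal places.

Sequential free energies add, so n₃E°₃ = n₁E°₁ + n₂E°₂.
With n₃ = 3, and the known step contributing 2×(-0.46) V, the unknown satisfies 1·E° = 3×(-0.05) − 2×(-0.46) = +0.770.
E° = +0.770 / 1 = +0.770 V.

+0.770 V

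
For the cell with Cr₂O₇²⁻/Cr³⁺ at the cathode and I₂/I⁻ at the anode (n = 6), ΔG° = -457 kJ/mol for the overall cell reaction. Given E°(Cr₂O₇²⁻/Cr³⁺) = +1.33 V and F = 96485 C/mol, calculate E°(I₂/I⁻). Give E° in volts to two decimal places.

+0.54 V

E°cell = −ΔG°/(nF) = −(-457×10³)/((6)(96485)) = +0.789 V.
Since Cr₂O₇²⁻/Cr³⁺ is the cathode and I₂/I⁻ the anode, E°cell = E°(Cr₂O₇²⁻/Cr³⁺) − E°(I₂/I⁻).
So E°(I₂/I⁻) = E°(Cr₂O₇²⁻/Cr³⁺) − E°cell = (+1.33) − (+0.789) = +0.54 V.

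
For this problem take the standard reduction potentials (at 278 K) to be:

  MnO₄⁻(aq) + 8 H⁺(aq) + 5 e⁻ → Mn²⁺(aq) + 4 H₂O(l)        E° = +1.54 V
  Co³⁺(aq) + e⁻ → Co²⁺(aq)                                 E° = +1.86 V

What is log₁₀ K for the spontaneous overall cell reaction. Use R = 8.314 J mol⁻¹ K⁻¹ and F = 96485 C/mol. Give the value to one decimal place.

Cathode: Co³⁺/Co²⁺; anode: MnO₄⁻/Mn²⁺. E°cell = (+1.86) − (+1.54) = +0.32 V, with n = 5.
ΔG° = −nFE° = −RT ln K, so ln K = nFE°/(RT) = (5)(96485)(+0.32) / ((8.314)(278)) = 66.792.
log₁₀ K = 66.792 / ln 10 = 29.0.

29.0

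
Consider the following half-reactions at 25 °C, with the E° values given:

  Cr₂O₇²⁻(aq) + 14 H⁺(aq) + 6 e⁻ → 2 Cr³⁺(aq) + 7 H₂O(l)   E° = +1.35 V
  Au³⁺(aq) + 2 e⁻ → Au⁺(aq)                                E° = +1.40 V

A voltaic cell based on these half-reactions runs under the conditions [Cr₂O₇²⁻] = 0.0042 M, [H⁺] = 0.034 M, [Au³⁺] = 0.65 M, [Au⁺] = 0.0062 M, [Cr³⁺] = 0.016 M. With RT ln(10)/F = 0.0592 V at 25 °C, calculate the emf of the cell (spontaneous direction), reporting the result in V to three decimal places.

+0.301 V

Au³⁺/Au⁺ is the cathode (higher E°), Cr₂O₇²⁻/Cr³⁺ the anode: E°cell = +1.40 − (+1.35) = +0.05 V, n = 6.
Overall: 3 Au³⁺(aq) + 2 Cr³⁺(aq) + 7 H₂O(l) → 3 Au⁺(aq) + Cr₂O₇²⁻(aq) + 14 H⁺(aq)
Q = [Au⁺]^3·[Cr₂O₇²⁻]·[H⁺]^14 / ([Au³⁺]^3·[Cr³⁺]^2); log Q = -25.406.
E = E° − (0.0592/n) log Q = +0.05 − (0.0592/6)(-25.406) = +0.301 V.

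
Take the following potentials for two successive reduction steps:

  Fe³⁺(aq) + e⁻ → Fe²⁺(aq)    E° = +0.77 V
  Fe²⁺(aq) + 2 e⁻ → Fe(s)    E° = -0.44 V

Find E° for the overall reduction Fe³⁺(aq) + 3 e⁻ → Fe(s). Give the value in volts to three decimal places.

-0.037 V

Adding the free-energy changes (−nFE°) of the two steps gives −n₃FE°₃ = −n₁FE°₁ − n₂FE°₂.
E°₃ = (1×+0.77 + 2×-0.44) / 3 = (-0.110) / 3 = -0.037 V.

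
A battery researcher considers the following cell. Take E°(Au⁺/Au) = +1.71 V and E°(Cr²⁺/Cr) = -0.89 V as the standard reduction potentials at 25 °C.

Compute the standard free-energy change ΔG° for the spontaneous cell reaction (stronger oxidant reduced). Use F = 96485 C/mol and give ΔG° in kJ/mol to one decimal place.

-501.7 kJ/mol

Au⁺/Au (E° = +1.71 V) is the cathode; Cr²⁺/Cr (E° = -0.89 V) is the anode, so E°cell = +2.60 V.
Balancing electrons gives n = 2 (lcm of 1 and 2).
ΔG° = −nFE° = −(2)(96485)(+2.60) = -501,722 J = -501.7 kJ/mol.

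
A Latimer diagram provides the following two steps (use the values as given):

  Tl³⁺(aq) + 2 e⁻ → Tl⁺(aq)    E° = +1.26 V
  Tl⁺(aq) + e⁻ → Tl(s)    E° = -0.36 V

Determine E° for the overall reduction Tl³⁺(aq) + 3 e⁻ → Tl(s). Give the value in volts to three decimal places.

Adding the free-energy changes (−nFE°) of the two steps gives −n₃FE°₃ = −n₁FE°₁ − n₂FE°₂.
E°₃ = (2×+1.26 + 1×-0.36) / 3 = (+2.160) / 3 = +0.720 V.

+0.720 V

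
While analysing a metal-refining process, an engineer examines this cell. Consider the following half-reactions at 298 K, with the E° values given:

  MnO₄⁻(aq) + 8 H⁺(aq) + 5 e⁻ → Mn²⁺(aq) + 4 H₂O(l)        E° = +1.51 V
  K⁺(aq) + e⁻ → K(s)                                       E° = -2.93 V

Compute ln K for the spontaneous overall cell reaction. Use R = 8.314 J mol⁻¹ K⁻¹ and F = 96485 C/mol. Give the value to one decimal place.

Cathode: MnO₄⁻/Mn²⁺; anode: K⁺/K. E°cell = (+1.51) − (-2.93) = +4.44 V, with n = 5.
ΔG° = −nFE° = −RT ln K, so ln K = nFE°/(RT) = (5)(96485)(+4.44) / ((8.314)(298)) = 864.543.

864.5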